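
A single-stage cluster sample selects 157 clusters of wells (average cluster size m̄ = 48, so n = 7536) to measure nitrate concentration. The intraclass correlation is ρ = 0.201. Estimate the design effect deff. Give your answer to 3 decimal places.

10.447

deff = 1 + (48 − 1)·0.201 = 1 + 9.447 = 10.447.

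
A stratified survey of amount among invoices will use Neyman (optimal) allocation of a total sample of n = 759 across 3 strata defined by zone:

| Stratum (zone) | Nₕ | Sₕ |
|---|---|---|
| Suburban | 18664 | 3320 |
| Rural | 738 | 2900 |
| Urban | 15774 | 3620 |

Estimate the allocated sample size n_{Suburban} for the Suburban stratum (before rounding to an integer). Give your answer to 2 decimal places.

Neyman allocation: nₕ = n·NₕSₕ / Σⱼ NⱼSⱼ.
Σ NⱼSⱼ = 18664·3320 + 738·2900 + 15774·3620 = 1.2120656 × 10^8.
n_{Suburban} = 759·18664·3320 / (1.2120656 × 10^8) = 388.02.

388.02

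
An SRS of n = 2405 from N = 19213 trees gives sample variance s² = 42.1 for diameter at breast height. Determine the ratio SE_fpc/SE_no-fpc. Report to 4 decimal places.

f = n/N = 2405/19213 = 0.12517566.
SE_no-fpc = √(s²/n) = 0.13230721; SE_fpc = √((1−f)s²/n) = 0.12374964.
Ratio = √(1−f) = 0.93532045.

0.9353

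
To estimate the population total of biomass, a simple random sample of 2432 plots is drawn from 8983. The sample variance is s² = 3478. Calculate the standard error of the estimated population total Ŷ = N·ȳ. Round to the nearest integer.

Var(Ŷ) = N²·Var(ȳ) = N²·(1 − n/N)·s²/n.
f = 2432/8983 = 0.27073361; Var(ȳ) = 0.72926639·3478/2432 = 1.0429229.
Var(Ŷ) = 8983² · 1.0429229 = 8.4157922 × 10^7.
SE(Ŷ) = √(8.4157922 × 10^7) = 9174.

9174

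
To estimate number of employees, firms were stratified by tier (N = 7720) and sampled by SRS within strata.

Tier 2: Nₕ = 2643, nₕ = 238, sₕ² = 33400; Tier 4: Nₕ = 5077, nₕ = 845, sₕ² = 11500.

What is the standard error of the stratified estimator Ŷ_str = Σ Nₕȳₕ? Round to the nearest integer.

Var(Ŷ_str) = Σₕ Nₕ²(1 − fₕ)sₕ²/nₕ.
Tier 2: 2643²·(1 − 238/2643)·33400/238 = 8.9203471 × 10^8.
Tier 4: 5077²·(1 − 845/5077)·11500/845 = 2.9241117 × 10^8.
Sum = 1.1844459 × 10^9.
SE = √(1.1844459 × 10^9) = 34416.

34416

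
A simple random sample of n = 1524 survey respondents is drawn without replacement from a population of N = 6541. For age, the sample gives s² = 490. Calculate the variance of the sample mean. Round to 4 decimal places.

Under SRS without replacement, Var(ȳ) = (1 − f)·s²/n with f = n/N = 1524/6541 = 0.23299190.
Var(ȳ) = (1 − 0.23299190)·490/1524 = 0.76700810·0.32152231 = 0.24661022.

0.2466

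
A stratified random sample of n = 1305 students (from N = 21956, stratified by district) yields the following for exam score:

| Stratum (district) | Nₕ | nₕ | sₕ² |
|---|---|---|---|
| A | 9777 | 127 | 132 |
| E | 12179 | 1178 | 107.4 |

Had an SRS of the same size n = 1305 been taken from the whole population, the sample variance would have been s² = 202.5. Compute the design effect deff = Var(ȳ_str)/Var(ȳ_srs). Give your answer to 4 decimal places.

Var(ȳ_str) = Σ Wₕ²(1−fₕ)sₕ²/nₕ with Wₕ = Nₕ/21956:
  A: (9777/21956)²·(1−127/9777)·132/127 = 0.20342143
  E: (12179/21956)²·(1−1178/12179)·107.4/1178 = 0.025339401
  → Var(ȳ_str) = 0.22876083.
Var(ȳ_srs) = (1 − 1305/21956)·202.5/1305 = 0.14594942.
deff = 0.22876083 / 0.14594942 = 1.5674.

1.5674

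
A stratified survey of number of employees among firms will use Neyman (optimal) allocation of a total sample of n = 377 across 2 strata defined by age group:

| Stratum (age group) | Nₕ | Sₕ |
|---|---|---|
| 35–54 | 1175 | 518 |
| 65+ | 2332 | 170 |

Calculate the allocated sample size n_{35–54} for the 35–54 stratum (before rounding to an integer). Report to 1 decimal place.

Neyman allocation: nₕ = n·NₕSₕ / Σⱼ NⱼSⱼ.
Σ NⱼSⱼ = 1175·518 + 2332·170 = 1.00509 × 10^6.
n_{35–54} = 377·1175·518 / (1.00509 × 10^6) = 228.3.

228.3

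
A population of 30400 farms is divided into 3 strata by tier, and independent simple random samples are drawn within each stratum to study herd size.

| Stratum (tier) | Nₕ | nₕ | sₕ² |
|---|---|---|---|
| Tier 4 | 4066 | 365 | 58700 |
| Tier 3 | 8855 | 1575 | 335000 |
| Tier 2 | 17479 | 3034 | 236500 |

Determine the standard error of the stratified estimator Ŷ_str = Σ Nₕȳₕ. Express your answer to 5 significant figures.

Var(Ŷ_str) = Σₕ Nₕ²(1 − fₕ)sₕ²/nₕ.
Tier 4: 4066²·(1 − 365/4066)·58700/365 = 2.420091 × 10^9.
Tier 3: 8855²·(1 − 1575/8855)·335000/1575 = 1.3711476 × 10^10.
Tier 2: 17479²·(1 − 3034/17479)·236500/3034 = 1.9681115 × 10^10.
Sum = 3.5812682 × 10^10.
SE = √(3.5812682 × 10^10) = 189240.

189240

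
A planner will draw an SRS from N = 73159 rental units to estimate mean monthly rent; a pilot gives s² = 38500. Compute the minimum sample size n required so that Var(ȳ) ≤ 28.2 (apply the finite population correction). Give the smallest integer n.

Without fpc, n₀ = s²/D = 38500/28.2 = 1365.2482.
With fpc, (1 − n/N)·s²/n ≤ D requires n ≥ n₀/(1 + n₀/N) = 1365.2482/(1 + 1365.2482/73159) = 1340.2375.
Rounding up, n = 1341.

1341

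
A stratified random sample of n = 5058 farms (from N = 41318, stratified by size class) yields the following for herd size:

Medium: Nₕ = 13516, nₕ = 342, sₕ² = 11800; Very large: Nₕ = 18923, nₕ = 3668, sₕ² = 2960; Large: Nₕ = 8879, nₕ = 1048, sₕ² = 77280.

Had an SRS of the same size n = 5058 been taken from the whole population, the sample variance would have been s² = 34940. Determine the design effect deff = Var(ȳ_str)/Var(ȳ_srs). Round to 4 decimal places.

Var(ȳ_str) = Σ Wₕ²(1−fₕ)sₕ²/nₕ with Wₕ = Nₕ/41318:
  Medium: (13516/41318)²·(1−342/13516)·11800/342 = 3.5986794
  Very large: (18923/41318)²·(1−3668/18923)·2960/3668 = 0.13645392
  Large: (8879/41318)²·(1−1048/8879)·77280/1048 = 3.0033679
  → Var(ȳ_str) = 6.7385012.
Var(ȳ_srs) = (1 − 5058/41318)·34940/5058 = 6.0622324.
deff = 6.7385012 / 6.0622324 = 1.1116.

1.1116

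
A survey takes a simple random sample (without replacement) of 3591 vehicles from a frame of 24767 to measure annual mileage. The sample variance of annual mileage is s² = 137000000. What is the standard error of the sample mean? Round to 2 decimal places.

Under SRS without replacement, Var(ȳ) = (1 − f)·s²/n with f = n/N = 3591/24767 = 0.14499132.
Var(ȳ) = (1 − 0.14499132)·137000000/3591 = 0.85500868·38150.933 = 32619.379.
SE(ȳ) = √(32619.379) = 180.61.

180.61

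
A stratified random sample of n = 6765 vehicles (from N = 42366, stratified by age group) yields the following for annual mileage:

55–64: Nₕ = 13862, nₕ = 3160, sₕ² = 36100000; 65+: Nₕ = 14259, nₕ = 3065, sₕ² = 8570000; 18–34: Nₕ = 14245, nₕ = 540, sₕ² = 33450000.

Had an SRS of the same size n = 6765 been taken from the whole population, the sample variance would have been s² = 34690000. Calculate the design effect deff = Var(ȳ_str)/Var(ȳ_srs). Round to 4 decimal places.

1.8404

Var(ȳ_str) = Σ Wₕ²(1−fₕ)sₕ²/nₕ with Wₕ = Nₕ/42366:
  55–64: (13862/42366)²·(1−3160/13862)·36100000/3160 = 944.22618
  65+: (14259/42366)²·(1−3065/14259)·8570000/3065 = 248.65076
  18–34: (14245/42366)²·(1−540/14245)·33450000/540 = 6737.6575
  → Var(ȳ_str) = 7930.5344.
Var(ȳ_srs) = (1 − 6765/42366)·34690000/6765 = 4309.047.
deff = 7930.5344 / 4309.047 = 1.8404.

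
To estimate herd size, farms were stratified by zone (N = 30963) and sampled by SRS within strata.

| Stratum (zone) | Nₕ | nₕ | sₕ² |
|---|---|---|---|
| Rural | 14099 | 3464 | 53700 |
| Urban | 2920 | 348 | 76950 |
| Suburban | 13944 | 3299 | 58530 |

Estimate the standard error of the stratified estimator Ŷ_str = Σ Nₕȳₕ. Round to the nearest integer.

Var(Ŷ_str) = Σₕ Nₕ²(1 − fₕ)sₕ²/nₕ.
Rural: 14099²·(1 − 3464/14099)·53700/3464 = 2.3244607 × 10^9.
Urban: 2920²·(1 − 348/2920)·76950/348 = 1.6606694 × 10^9.
Suburban: 13944²·(1 − 3299/13944)·58530/3299 = 2.6334753 × 10^9.
Sum = 6.6186054 × 10^9.
SE = √(6.6186054 × 10^9) = 81355.

81355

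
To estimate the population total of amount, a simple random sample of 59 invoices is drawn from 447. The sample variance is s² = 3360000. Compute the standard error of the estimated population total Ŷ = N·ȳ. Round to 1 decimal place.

99383.3

Var(Ŷ) = N²·Var(ȳ) = N²·(1 − n/N)·s²/n.
f = 59/447 = 0.13199105; Var(ȳ) = 0.86800895·3360000/59 = 49432.374.
Var(Ŷ) = 447² · 49432.374 = 9.8770332 × 10^9.
SE(Ŷ) = √(9.8770332 × 10^9) = 99383.3.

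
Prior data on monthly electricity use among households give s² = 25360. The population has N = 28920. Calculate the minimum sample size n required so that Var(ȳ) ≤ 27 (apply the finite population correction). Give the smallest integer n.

910

Without fpc, n₀ = s²/D = 25360/27 = 939.2593.
With fpc, (1 − n/N)·s²/n ≤ D requires n ≥ n₀/(1 + n₀/N) = 939.2593/(1 + 939.2593/28920) = 909.7138.
Rounding up, n = 910.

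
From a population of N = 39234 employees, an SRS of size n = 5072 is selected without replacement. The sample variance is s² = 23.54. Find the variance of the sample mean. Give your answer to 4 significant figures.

0.004041

Under SRS without replacement, Var(ȳ) = (1 − f)·s²/n with f = n/N = 5072/39234 = 0.12927563.
Var(ȳ) = (1 − 0.12927563)·23.54/5072 = 0.87072437·0.0046411672 = 0.0040411774.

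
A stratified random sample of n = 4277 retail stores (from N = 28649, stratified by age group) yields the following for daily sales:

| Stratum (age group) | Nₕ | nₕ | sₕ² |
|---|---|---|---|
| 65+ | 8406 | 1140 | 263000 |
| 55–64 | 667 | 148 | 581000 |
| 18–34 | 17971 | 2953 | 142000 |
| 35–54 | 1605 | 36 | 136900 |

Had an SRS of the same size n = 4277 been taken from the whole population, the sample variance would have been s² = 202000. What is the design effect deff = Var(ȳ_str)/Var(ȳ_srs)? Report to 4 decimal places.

Var(ȳ_str) = Σ Wₕ²(1−fₕ)sₕ²/nₕ with Wₕ = Nₕ/28649:
  65+: (8406/28649)²·(1−1140/8406)·263000/1140 = 17.167883
  55–64: (667/28649)²·(1−148/667)·581000/148 = 1.6557268
  18–34: (17971/28649)²·(1−2953/17971)·142000/2953 = 15.812127
  35–54: (1605/28649)²·(1−36/1605)·136900/36 = 11.667559
  → Var(ȳ_str) = 46.303296.
Var(ȳ_srs) = (1 − 4277/28649)·202000/4277 = 40.178509.
deff = 46.303296 / 40.178509 = 1.1524.

1.1524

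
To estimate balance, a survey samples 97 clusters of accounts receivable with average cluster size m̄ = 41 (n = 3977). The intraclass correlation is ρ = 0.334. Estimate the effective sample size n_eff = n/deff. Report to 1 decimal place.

276.9

deff = 1 + (41 − 1)·0.334 = 1 + 13.36 = 14.36.
n_eff = 3977 / 14.36 = 276.9.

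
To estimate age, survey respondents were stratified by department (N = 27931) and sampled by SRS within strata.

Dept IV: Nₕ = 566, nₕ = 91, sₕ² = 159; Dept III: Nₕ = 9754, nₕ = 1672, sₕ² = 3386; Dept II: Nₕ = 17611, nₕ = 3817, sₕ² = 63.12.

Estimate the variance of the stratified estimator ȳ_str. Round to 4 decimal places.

Var(ȳ_str) = Σₕ Wₕ²(1 − fₕ)sₕ²/nₕ with Wₕ = Nₕ/N, N = 27931.
Dept IV: Wₕ = 0.02026422; term = 0.02026422²·(1 − 0.16077739)·159/91 = 6.0213352 × 10^-4.
Dept III: Wₕ = 0.34921772; term = 0.34921772²·(1 − 0.17141685)·3386/1672 = 0.20463471.
Dept II: Wₕ = 0.63051806; term = 0.63051806²·(1 − 0.21673954)·63.12/3817 = 0.0051492752.
Sum = 0.21038612.

0.2104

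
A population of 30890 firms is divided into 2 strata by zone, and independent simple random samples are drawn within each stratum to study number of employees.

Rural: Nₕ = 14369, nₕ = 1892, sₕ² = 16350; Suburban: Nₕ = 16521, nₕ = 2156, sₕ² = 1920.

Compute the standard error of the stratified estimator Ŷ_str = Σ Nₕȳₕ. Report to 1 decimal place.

Var(Ŷ_str) = Σₕ Nₕ²(1 − fₕ)sₕ²/nₕ.
Rural: 14369²·(1 − 1892/14369)·16350/1892 = 1.5492922 × 10^9.
Suburban: 16521²·(1 − 2156/16521)·1920/2156 = 2.113462 × 10^8.
Sum = 1.7606384 × 10^9.
SE = √(1.7606384 × 10^9) = 41960.0.

41960.0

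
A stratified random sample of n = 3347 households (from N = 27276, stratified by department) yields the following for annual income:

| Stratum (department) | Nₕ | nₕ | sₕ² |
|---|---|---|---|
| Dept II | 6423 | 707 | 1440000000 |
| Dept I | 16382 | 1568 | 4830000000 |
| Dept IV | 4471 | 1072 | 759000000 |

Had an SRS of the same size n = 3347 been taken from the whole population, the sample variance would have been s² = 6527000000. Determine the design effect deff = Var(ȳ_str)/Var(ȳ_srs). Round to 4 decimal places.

Var(ȳ_str) = Σ Wₕ²(1−fₕ)sₕ²/nₕ with Wₕ = Nₕ/27276:
  Dept II: (6423/27276)²·(1−707/6423)·1440000000/707 = 100510.6
  Dept I: (16382/27276)²·(1−1568/16382)·4830000000/1568 = 1.0047985 × 10^6
  Dept IV: (4471/27276)²·(1−1072/4471)·759000000/1072 = 14462.436
  → Var(ȳ_str) = 1.1197715 × 10^6.
Var(ȳ_srs) = (1 − 3347/27276)·6527000000/3347 = 1.71081 × 10^6.
deff = (1.1197715 × 10^6) / (1.71081 × 10^6) = 0.6545.

0.6545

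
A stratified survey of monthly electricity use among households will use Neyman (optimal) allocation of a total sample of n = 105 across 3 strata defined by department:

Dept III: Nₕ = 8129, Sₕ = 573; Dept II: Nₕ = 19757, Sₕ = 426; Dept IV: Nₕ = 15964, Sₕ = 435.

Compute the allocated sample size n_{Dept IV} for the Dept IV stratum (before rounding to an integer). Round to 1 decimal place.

Neyman allocation: nₕ = n·NₕSₕ / Σⱼ NⱼSⱼ.
Σ NⱼSⱼ = 8129·573 + 19757·426 + 15964·435 = 2.0018739 × 10^7.
n_{Dept IV} = 105·15964·435 / (2.0018739 × 10^7) = 36.4.

36.4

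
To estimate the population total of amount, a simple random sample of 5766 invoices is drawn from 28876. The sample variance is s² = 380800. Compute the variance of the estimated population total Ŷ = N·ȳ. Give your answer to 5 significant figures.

Var(Ŷ) = N²·Var(ȳ) = N²·(1 − n/N)·s²/n.
f = 5766/28876 = 0.19968140; Var(ȳ) = 0.80031860·380800/5766 = 52.854895.
Var(Ŷ) = 28876² · 52.854895 = 4.4071647 × 10^10.

4.4072 × 10^10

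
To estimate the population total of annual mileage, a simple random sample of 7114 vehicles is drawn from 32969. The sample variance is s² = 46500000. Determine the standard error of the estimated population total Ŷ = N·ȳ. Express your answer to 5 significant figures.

Var(Ŷ) = N²·Var(ȳ) = N²·(1 − n/N)·s²/n.
f = 7114/32969 = 0.21577846; Var(ȳ) = 0.78422154·46500000/7114 = 5125.9912.
Var(Ŷ) = 32969² · 5125.9912 = 5.5717216 × 10^12.
SE(Ŷ) = √(5.5717216 × 10^12) = 2.3604 × 10^6.

2.3604 × 10^6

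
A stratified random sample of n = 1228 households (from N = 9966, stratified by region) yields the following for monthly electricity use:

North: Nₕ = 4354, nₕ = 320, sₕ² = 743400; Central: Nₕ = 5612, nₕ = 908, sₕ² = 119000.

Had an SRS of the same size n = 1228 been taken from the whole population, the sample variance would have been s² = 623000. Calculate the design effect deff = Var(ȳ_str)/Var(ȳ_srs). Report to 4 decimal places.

1.0019

Var(ȳ_str) = Σ Wₕ²(1−fₕ)sₕ²/nₕ with Wₕ = Nₕ/9966:
  North: (4354/9966)²·(1−320/4354)·743400/320 = 410.82336
  Central: (5612/9966)²·(1−908/5612)·119000/908 = 34.834078
  → Var(ȳ_str) = 445.65744.
Var(ȳ_srs) = (1 − 1228/9966)·623000/1228 = 444.81645.
deff = 445.65744 / 444.81645 = 1.0019.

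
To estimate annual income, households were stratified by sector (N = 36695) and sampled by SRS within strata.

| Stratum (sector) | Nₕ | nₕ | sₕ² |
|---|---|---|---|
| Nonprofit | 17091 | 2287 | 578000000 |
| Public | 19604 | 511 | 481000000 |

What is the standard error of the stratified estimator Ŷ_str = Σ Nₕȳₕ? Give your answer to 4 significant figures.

Var(Ŷ_str) = Σₕ Nₕ²(1 − fₕ)sₕ²/nₕ.
Nonprofit: 17091²·(1 − 2287/17091)·578000000/2287 = 6.394524 × 10^13.
Public: 19604²·(1 − 511/19604)·481000000/511 = 3.5232466 × 10^14.
Sum = 4.162699 × 10^14.
SE = √(4.162699 × 10^14) = 2.040 × 10^7.

2.040 × 10^7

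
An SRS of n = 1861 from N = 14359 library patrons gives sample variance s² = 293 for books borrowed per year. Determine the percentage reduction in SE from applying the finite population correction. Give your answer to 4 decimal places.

f = n/N = 1861/14359 = 0.12960513.
SE_no-fpc = √(s²/n) = 0.39678991; SE_fpc = √((1−f)s²/n) = 0.37018497.
Ratio = √(1−f) = 0.93294956. Reduction = 100·(1 − 0.93294956) = 6.7050%.

6.7050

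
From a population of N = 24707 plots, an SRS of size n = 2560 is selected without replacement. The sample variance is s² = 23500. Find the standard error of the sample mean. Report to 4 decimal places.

2.8685

Under SRS without replacement, Var(ȳ) = (1 − f)·s²/n with f = n/N = 2560/24707 = 0.10361436.
Var(ȳ) = (1 − 0.10361436)·23500/2560 = 0.89638564·9.1796875 = 8.2285401.
SE(ȳ) = √(8.2285401) = 2.8685.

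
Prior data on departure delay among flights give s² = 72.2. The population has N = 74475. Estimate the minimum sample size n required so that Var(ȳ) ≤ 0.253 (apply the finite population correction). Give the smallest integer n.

285

Without fpc, n₀ = s²/D = 72.2/0.253 = 285.3755.
With fpc, (1 − n/N)·s²/n ≤ D requires n ≥ n₀/(1 + n₀/N) = 285.3755/(1 + 285.3755/74475) = 284.2862.
Rounding up, n = 285.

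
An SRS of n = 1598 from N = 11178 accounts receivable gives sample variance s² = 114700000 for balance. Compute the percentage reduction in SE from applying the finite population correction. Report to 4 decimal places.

7.4235

f = n/N = 1598/11178 = 0.14295938.
SE_no-fpc = √(s²/n) = 267.91271; SE_fpc = √((1−f)s²/n) = 248.02418.
Ratio = √(1−f) = 0.92576488. Reduction = 100·(1 − 0.92576488) = 7.4235%.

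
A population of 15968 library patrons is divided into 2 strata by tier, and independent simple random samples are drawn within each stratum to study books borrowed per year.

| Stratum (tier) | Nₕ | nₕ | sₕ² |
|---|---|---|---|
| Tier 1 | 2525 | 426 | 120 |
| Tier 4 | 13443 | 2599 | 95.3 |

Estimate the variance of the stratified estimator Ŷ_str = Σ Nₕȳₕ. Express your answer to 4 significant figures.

Var(Ŷ_str) = Σₕ Nₕ²(1 − fₕ)sₕ²/nₕ.
Tier 1: 2525²·(1 − 426/2525)·120/426 = 1.4929507 × 10^6.
Tier 4: 13443²·(1 − 2599/13443)·95.3/2599 = 5.345303 × 10^6.
Sum = 6.8382537 × 10^6.

6.838 × 10^6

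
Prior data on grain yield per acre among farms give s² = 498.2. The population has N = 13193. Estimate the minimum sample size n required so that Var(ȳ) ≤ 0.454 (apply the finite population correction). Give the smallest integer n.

Without fpc, n₀ = s²/D = 498.2/0.454 = 1097.3568.
With fpc, (1 − n/N)·s²/n ≤ D requires n ≥ n₀/(1 + n₀/N) = 1097.3568/(1 + 1097.3568/13193) = 1013.0907.
Rounding up, n = 1014.

1014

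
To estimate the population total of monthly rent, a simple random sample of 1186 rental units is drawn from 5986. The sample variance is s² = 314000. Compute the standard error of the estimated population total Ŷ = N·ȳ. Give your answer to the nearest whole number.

Var(Ŷ) = N²·Var(ȳ) = N²·(1 − n/N)·s²/n.
f = 1186/5986 = 0.19812897; Var(ȳ) = 0.80187103·314000/1186 = 212.29975.
Var(Ŷ) = 5986² · 212.29975 = 7.6071663 × 10^9.
SE(Ŷ) = √(7.6071663 × 10^9) = 87219.

87219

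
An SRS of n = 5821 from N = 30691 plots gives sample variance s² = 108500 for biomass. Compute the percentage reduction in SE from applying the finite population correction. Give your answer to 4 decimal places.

f = n/N = 5821/30691 = 0.18966472.
SE_no-fpc = √(s²/n) = 4.3173382; SE_fpc = √((1−f)s²/n) = 3.8864085.
Ratio = √(1−f) = 0.90018625. Reduction = 100·(1 − 0.90018625) = 9.9814%.

9.9814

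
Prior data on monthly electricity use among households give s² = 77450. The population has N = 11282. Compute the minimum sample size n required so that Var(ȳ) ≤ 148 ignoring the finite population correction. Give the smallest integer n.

524

Without fpc, n₀ = s²/D = 77450/148 = 523.3108.
Rounding up, n = 524.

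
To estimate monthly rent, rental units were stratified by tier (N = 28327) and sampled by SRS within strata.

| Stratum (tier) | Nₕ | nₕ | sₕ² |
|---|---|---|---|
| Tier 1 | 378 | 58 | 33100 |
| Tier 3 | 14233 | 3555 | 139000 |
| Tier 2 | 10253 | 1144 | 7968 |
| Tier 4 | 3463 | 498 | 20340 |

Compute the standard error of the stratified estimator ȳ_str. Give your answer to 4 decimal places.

2.9707

Var(ȳ_str) = Σₕ Wₕ²(1 − fₕ)sₕ²/nₕ with Wₕ = Nₕ/N, N = 28327.
Tier 1: Wₕ = 0.01334416; term = 0.01334416²·(1 − 0.15343915)·33100/58 = 0.086028156.
Tier 3: Wₕ = 0.50245349; term = 0.50245349²·(1 − 0.24977166)·139000/3555 = 7.4056025.
Tier 2: Wₕ = 0.36195150; term = 0.36195150²·(1 − 0.11157710)·7968/1144 = 0.81066943.
Tier 4: Wₕ = 0.12225086; term = 0.12225086²·(1 − 0.14380595)·20340/498 = 0.52263396.
Sum = 8.824934.
SE = √(8.824934) = 2.9707.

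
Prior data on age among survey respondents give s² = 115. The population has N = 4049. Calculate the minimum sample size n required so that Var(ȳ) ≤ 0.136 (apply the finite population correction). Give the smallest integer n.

Without fpc, n₀ = s²/D = 115/0.136 = 845.5882.
With fpc, (1 − n/N)·s²/n ≤ D requires n ≥ n₀/(1 + n₀/N) = 845.5882/(1 + 845.5882/4049) = 699.5045.
Rounding up, n = 700.

700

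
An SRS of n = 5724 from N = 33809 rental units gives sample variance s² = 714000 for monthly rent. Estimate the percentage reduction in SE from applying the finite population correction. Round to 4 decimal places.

8.8575

f = n/N = 5724/33809 = 0.16930403.
SE_no-fpc = √(s²/n) = 11.168614; SE_fpc = √((1−f)s²/n) = 10.179357.
Ratio = √(1−f) = 0.91142524. Reduction = 100·(1 − 0.91142524) = 8.8575%.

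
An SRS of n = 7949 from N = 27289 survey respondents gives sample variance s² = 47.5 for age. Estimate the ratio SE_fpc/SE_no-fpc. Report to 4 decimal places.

0.8418

f = n/N = 7949/27289 = 0.29128953.
SE_no-fpc = √(s²/n) = 0.077301969; SE_fpc = √((1−f)s²/n) = 0.065076619.
Ratio = √(1−f) = 0.84184943.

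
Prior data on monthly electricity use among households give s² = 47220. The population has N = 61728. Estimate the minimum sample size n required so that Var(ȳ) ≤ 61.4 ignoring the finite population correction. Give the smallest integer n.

770

Without fpc, n₀ = s²/D = 47220/61.4 = 769.0554.
Rounding up, n = 770.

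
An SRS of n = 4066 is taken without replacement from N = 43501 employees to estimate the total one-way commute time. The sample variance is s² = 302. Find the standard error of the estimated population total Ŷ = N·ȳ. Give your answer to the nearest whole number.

11288

Var(Ŷ) = N²·Var(ȳ) = N²·(1 − n/N)·s²/n.
f = 4066/43501 = 0.09346912; Var(ȳ) = 0.90653088·302/4066 = 0.067332102.
Var(Ŷ) = 43501² · 0.067332102 = 1.2741503 × 10^8.
SE(Ŷ) = √(1.2741503 × 10^8) = 11288.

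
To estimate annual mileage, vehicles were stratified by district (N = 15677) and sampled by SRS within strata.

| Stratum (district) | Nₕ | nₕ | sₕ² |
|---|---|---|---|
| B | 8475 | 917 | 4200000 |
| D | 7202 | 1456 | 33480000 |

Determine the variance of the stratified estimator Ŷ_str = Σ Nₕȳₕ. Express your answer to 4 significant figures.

1.245 × 10^12

Var(Ŷ_str) = Σₕ Nₕ²(1 − fₕ)sₕ²/nₕ.
B: 8475²·(1 − 917/8475)·4200000/917 = 2.9337733 × 10^11.
D: 7202²·(1 − 1456/7202)·33480000/1456 = 9.5157454 × 10^11.
Sum = 1.2449519 × 10^12.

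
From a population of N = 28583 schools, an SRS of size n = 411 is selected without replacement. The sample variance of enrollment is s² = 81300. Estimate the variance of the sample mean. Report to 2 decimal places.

Under SRS without replacement, Var(ȳ) = (1 − f)·s²/n with f = n/N = 411/28583 = 0.01437918.
Var(ȳ) = (1 − 0.01437918)·81300/411 = 0.98562082·197.81022 = 194.96587.

194.97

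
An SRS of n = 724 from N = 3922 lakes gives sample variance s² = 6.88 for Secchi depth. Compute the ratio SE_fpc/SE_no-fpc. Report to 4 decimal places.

0.9030

f = n/N = 724/3922 = 0.18459969.
SE_no-fpc = √(s²/n) = 0.097482113; SE_fpc = √((1−f)s²/n) = 0.088025879.
Ratio = √(1−f) = 0.90299519.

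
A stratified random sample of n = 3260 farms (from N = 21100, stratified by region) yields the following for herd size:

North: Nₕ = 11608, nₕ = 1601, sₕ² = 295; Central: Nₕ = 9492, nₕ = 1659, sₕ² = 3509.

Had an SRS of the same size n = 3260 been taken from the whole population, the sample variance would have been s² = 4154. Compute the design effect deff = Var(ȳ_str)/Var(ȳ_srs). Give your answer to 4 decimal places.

0.3725

Var(ȳ_str) = Σ Wₕ²(1−fₕ)sₕ²/nₕ with Wₕ = Nₕ/21100:
  North: (11608/21100)²·(1−1601/11608)·295/1601 = 0.048075861
  Central: (9492/21100)²·(1−1659/9492)·3509/1659 = 0.35323028
  → Var(ȳ_str) = 0.40130614.
Var(ȳ_srs) = (1 − 3260/21100)·4154/3260 = 1.0773611.
deff = 0.40130614 / 1.0773611 = 0.3725.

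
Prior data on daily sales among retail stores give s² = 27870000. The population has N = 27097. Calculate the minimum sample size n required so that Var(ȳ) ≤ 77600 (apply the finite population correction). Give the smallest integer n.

355

Without fpc, n₀ = s²/D = 27870000/77600 = 359.1495.
With fpc, (1 − n/N)·s²/n ≤ D requires n ≥ n₀/(1 + n₀/N) = 359.1495/(1 + 359.1495/27097) = 354.4515.
Rounding up, n = 355.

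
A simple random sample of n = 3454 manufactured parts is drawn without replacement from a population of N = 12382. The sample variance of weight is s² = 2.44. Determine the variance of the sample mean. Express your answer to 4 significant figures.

Under SRS without replacement, Var(ȳ) = (1 − f)·s²/n with f = n/N = 3454/12382 = 0.27895332.
Var(ȳ) = (1 − 0.27895332)·2.44/3454 = 0.72104668·7.0642733 × 10^-4 = 5.0936708 × 10^-4.

5.094 × 10^-4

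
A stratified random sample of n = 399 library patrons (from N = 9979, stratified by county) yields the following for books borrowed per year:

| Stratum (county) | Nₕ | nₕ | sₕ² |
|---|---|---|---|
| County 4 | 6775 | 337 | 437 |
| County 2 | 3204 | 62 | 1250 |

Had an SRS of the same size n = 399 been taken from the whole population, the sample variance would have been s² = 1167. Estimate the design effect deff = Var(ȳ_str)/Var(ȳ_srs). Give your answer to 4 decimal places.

Var(ȳ_str) = Σ Wₕ²(1−fₕ)sₕ²/nₕ with Wₕ = Nₕ/9979:
  County 4: (6775/9979)²·(1−337/6775)·437/337 = 0.56798617
  County 2: (3204/9979)²·(1−62/3204)·1250/62 = 2.038182
  → Var(ȳ_str) = 2.6061682.
Var(ȳ_srs) = (1 − 399/9979)·1167/399 = 2.8078664.
deff = 2.6061682 / 2.8078664 = 0.9282.

0.9282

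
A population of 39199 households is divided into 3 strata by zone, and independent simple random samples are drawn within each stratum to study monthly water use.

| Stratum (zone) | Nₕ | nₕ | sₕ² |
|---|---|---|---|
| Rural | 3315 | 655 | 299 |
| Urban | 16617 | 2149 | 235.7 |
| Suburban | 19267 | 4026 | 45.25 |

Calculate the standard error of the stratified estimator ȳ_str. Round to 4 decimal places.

0.1481

Var(ȳ_str) = Σₕ Wₕ²(1 − fₕ)sₕ²/nₕ with Wₕ = Nₕ/N, N = 39199.
Rural: Wₕ = 0.08456848; term = 0.08456848²·(1 − 0.19758673)·299/655 = 0.0026196609.
Urban: Wₕ = 0.42391388; term = 0.42391388²·(1 − 0.12932539)·235.7/2149 = 0.017160673.
Suburban: Wₕ = 0.49151764; term = 0.49151764²·(1 − 0.20895832)·45.25/4026 = 0.0021479412.
Sum = 0.021928275.
SE = √(0.021928275) = 0.1481.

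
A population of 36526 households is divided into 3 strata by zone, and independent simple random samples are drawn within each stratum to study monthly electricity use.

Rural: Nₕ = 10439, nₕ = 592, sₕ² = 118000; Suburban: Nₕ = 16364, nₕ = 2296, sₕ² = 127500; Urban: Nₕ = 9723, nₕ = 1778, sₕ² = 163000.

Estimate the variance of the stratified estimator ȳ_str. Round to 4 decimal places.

Var(ȳ_str) = Σₕ Wₕ²(1 − fₕ)sₕ²/nₕ with Wₕ = Nₕ/N, N = 36526.
Rural: Wₕ = 0.28579642; term = 0.28579642²·(1 − 0.05671041)·118000/592 = 15.357443.
Suburban: Wₕ = 0.44800964; term = 0.44800964²·(1 − 0.14030799)·127500/2296 = 9.5819942.
Urban: Wₕ = 0.26619394; term = 0.26619394²·(1 − 0.18286537)·163000/1778 = 5.308182.
Sum = 30.247619.

30.2476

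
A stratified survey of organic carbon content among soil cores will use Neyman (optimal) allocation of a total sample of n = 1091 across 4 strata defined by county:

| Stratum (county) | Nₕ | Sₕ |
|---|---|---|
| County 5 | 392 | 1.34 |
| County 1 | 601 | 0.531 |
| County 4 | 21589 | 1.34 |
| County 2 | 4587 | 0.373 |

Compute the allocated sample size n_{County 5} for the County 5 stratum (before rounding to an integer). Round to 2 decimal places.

Neyman allocation: nₕ = n·NₕSₕ / Σⱼ NⱼSⱼ.
Σ NⱼSⱼ = 392·1.34 + 601·0.531 + 21589·1.34 + 4587·0.373 = 31484.622.
n_{County 5} = 1091·392·1.34 / 31484.622 = 18.20.

18.20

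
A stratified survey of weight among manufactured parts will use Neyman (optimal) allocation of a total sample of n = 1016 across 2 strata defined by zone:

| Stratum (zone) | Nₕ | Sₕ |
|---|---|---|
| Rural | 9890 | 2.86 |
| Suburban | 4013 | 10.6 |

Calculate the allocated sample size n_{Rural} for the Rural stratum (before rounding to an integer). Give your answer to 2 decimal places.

405.77

Neyman allocation: nₕ = n·NₕSₕ / Σⱼ NⱼSⱼ.
Σ NⱼSⱼ = 9890·2.86 + 4013·10.6 = 70823.2.
n_{Rural} = 1016·9890·2.86 / 70823.2 = 405.77.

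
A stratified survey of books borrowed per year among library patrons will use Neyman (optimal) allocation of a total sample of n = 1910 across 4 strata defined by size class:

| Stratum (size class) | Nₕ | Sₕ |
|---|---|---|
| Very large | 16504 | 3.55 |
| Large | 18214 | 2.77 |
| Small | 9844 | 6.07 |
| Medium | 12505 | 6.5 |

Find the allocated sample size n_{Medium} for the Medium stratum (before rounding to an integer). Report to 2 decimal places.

620.81

Neyman allocation: nₕ = n·NₕSₕ / Σⱼ NⱼSⱼ.
Σ NⱼSⱼ = 16504·3.55 + 18214·2.77 + 9844·6.07 + 12505·6.5 = 250077.56.
n_{Medium} = 1910·12505·6.5 / 250077.56 = 620.81.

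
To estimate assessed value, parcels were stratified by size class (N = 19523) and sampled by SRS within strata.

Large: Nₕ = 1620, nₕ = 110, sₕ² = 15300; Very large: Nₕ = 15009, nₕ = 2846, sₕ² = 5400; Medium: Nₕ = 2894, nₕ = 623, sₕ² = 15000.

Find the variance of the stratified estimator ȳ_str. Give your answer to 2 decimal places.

Var(ȳ_str) = Σₕ Wₕ²(1 − fₕ)sₕ²/nₕ with Wₕ = Nₕ/N, N = 19523.
Large: Wₕ = 0.08297905; term = 0.08297905²·(1 − 0.06790123)·15300/110 = 0.89268369.
Very large: Wₕ = 0.76878554; term = 0.76878554²·(1 − 0.18961956)·5400/2846 = 0.90877887.
Medium: Wₕ = 0.14823541; term = 0.14823541²·(1 − 0.21527298)·15000/623 = 0.41516981.
Sum = 2.2166324.

2.22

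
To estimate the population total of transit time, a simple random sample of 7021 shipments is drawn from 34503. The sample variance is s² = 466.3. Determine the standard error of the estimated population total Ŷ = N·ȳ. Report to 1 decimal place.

7935.7

Var(Ŷ) = N²·Var(ȳ) = N²·(1 − n/N)·s²/n.
f = 7021/34503 = 0.20348955; Var(ȳ) = 0.79651045·466.3/7021 = 0.052900274.
Var(Ŷ) = 34503² · 0.052900274 = 6.2975502 × 10^7.
SE(Ŷ) = √(6.2975502 × 10^7) = 7935.7.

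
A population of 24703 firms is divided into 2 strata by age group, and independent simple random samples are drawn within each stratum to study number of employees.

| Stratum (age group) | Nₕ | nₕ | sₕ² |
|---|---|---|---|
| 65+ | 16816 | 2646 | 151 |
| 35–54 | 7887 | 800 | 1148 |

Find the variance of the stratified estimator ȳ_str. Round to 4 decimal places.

Var(ȳ_str) = Σₕ Wₕ²(1 − fₕ)sₕ²/nₕ with Wₕ = Nₕ/N, N = 24703.
65+: Wₕ = 0.68072704; term = 0.68072704²·(1 − 0.15735014)·151/2646 = 0.022283339.
35–54: Wₕ = 0.31927296; term = 0.31927296²·(1 − 0.10143274)·1148/800 = 0.13143977.
Sum = 0.15372311.

0.1537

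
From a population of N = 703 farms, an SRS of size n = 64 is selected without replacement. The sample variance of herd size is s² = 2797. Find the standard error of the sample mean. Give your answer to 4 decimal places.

Under SRS without replacement, Var(ȳ) = (1 − f)·s²/n with f = n/N = 64/703 = 0.09103841.
Var(ȳ) = (1 − 0.09103841)·2797/64 = 0.90896159·43.703125 = 39.724462.
SE(ȳ) = √(39.724462) = 6.3027.

6.3027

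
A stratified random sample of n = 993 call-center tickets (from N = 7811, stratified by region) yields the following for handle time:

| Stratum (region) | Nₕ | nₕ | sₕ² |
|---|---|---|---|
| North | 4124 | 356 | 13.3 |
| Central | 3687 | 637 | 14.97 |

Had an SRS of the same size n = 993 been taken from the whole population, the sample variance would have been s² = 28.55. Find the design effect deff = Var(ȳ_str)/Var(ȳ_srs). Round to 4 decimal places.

Var(ȳ_str) = Σ Wₕ²(1−fₕ)sₕ²/nₕ with Wₕ = Nₕ/7811:
  North: (4124/7811)²·(1−356/4124)·13.3/356 = 0.0095151999
  Central: (3687/7811)²·(1−637/3687)·14.97/637 = 0.0043315374
  → Var(ȳ_str) = 0.013846737.
Var(ȳ_srs) = (1 − 993/7811)·28.55/993 = 0.025096157.
deff = 0.013846737 / 0.025096157 = 0.5517.

0.5517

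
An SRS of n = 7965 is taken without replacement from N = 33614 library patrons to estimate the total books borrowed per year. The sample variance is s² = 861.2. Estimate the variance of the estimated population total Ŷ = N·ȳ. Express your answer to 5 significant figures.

9.3220 × 10^7

Var(Ŷ) = N²·Var(ȳ) = N²·(1 − n/N)·s²/n.
f = 7965/33614 = 0.23695484; Var(ȳ) = 0.76304516·861.2/7965 = 0.082502761.
Var(Ŷ) = 33614² · 0.082502761 = 9.3219952 × 10^7.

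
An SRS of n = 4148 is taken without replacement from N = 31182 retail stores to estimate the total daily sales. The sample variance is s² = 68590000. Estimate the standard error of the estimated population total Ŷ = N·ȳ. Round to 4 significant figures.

3.734 × 10^6

Var(Ŷ) = N²·Var(ȳ) = N²·(1 − n/N)·s²/n.
f = 4148/31182 = 0.13302546; Var(ȳ) = 0.86697454·68590000/4148 = 14336.013.
Var(Ŷ) = 31182² · 14336.013 = 1.3939151 × 10^13.
SE(Ŷ) = √(1.3939151 × 10^13) = 3.734 × 10^6.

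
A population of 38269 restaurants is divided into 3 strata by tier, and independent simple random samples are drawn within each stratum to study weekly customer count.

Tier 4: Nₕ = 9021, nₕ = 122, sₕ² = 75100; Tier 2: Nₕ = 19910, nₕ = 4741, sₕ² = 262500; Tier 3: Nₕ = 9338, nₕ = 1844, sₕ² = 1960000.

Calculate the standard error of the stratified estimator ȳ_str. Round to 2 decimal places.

Var(ȳ_str) = Σₕ Wₕ²(1 − fₕ)sₕ²/nₕ with Wₕ = Nₕ/N, N = 38269.
Tier 4: Wₕ = 0.23572604; term = 0.23572604²·(1 − 0.01352400)·75100/122 = 33.742851.
Tier 2: Wₕ = 0.52026444; term = 0.52026444²·(1 − 0.23812155)·262500/4741 = 11.418087.
Tier 3: Wₕ = 0.24400951; term = 0.24400951²·(1 − 0.19747269)·1960000/1844 = 50.788862.
Sum = 95.9498.
SE = √(95.9498) = 9.80.

9.80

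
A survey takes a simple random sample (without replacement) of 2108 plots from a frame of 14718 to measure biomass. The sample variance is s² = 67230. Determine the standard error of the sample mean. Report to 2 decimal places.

Under SRS without replacement, Var(ȳ) = (1 − f)·s²/n with f = n/N = 2108/14718 = 0.14322598.
Var(ȳ) = (1 − 0.14322598)·67230/2108 = 0.85677402·31.892789 = 27.324913.
SE(ȳ) = √(27.324913) = 5.23.

5.23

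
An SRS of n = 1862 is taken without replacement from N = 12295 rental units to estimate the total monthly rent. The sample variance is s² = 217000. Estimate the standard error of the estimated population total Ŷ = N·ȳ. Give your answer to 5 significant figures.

122270

Var(Ŷ) = N²·Var(ȳ) = N²·(1 − n/N)·s²/n.
f = 1862/12295 = 0.15144368; Var(ȳ) = 0.84855632·217000/1862 = 98.891902.
Var(Ŷ) = 12295² · 98.891902 = 1.4949195 × 10^10.
SE(Ŷ) = √(1.4949195 × 10^10) = 122270.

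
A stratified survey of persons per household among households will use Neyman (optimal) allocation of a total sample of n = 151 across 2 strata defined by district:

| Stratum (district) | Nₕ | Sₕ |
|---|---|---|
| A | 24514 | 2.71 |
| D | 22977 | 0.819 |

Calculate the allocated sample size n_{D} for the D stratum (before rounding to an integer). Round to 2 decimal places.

33.33

Neyman allocation: nₕ = n·NₕSₕ / Σⱼ NⱼSⱼ.
Σ NⱼSⱼ = 24514·2.71 + 22977·0.819 = 85251.103.
n_{D} = 151·22977·0.819 / 85251.103 = 33.33.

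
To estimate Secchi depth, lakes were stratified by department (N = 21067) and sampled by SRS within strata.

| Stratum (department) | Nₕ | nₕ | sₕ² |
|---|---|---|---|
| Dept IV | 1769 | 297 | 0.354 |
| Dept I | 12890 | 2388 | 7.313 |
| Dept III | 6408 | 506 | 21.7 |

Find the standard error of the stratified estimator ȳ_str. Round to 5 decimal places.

0.06779

Var(ȳ_str) = Σₕ Wₕ²(1 − fₕ)sₕ²/nₕ with Wₕ = Nₕ/N, N = 21067.
Dept IV: Wₕ = 0.08397019; term = 0.08397019²·(1 − 0.16789146)·0.354/297 = 6.993218 × 10^-6.
Dept I: Wₕ = 0.61185741; term = 0.61185741²·(1 − 0.18525989)·7.313/2388 = 9.3407294 × 10^-4.
Dept III: Wₕ = 0.30417240; term = 0.30417240²·(1 − 0.07896380)·21.7/506 = 0.0036544795.
Sum = 0.0045955457.
SE = √(0.0045955457) = 0.06779.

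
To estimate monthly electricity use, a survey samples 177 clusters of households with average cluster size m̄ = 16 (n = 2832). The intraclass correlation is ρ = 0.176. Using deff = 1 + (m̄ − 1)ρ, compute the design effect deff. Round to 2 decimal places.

3.64

deff = 1 + (16 − 1)·0.176 = 1 + 2.64 = 3.64.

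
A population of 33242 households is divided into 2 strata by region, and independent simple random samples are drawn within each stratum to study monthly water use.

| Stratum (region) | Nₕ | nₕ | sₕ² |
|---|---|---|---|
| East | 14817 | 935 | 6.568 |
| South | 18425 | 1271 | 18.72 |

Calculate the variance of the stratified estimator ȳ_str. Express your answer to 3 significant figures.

Var(ȳ_str) = Σₕ Wₕ²(1 − fₕ)sₕ²/nₕ with Wₕ = Nₕ/N, N = 33242.
East: Wₕ = 0.44573130; term = 0.44573130²·(1 − 0.06310319)·6.568/935 = 0.0013075538.
South: Wₕ = 0.55426870; term = 0.55426870²·(1 − 0.06898236)·18.72/1271 = 0.0042126842.
Sum = 0.005520238.

0.00552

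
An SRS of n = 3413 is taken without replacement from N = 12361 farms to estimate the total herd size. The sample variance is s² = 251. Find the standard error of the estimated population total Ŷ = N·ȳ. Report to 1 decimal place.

2852.1

Var(Ŷ) = N²·Var(ȳ) = N²·(1 − n/N)·s²/n.
f = 3413/12361 = 0.27611035; Var(ȳ) = 0.72388965·251/3413 = 0.053236538.
Var(Ŷ) = 12361² · 0.053236538 = 8.1342407 × 10^6.
SE(Ŷ) = √(8.1342407 × 10^6) = 2852.1.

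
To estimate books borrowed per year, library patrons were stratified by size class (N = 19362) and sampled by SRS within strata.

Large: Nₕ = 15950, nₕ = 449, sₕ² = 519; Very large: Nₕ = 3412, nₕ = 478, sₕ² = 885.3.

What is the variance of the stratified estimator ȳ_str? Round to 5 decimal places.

0.81178

Var(ȳ_str) = Σₕ Wₕ²(1 − fₕ)sₕ²/nₕ with Wₕ = Nₕ/N, N = 19362.
Large: Wₕ = 0.82377854; term = 0.82377854²·(1 − 0.02815047)·519/449 = 0.76232645.
Very large: Wₕ = 0.17622146; term = 0.17622146²·(1 − 0.14009379)·885.3/478 = 0.049457398.
Sum = 0.81178385.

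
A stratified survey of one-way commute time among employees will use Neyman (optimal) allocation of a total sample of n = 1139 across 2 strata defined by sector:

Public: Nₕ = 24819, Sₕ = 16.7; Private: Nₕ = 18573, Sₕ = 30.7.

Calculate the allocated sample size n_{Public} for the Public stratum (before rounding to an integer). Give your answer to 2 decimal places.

479.44

Neyman allocation: nₕ = n·NₕSₕ / Σⱼ NⱼSⱼ.
Σ NⱼSⱼ = 24819·16.7 + 18573·30.7 = 984668.4.
n_{Public} = 1139·24819·16.7 / 984668.4 = 479.44.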